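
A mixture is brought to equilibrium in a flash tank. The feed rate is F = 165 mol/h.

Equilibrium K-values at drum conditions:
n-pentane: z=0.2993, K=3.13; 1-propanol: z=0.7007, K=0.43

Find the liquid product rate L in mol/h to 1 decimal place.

L = 132.6 mol/h

Rachford–Rice: g(V/F) = Σ zᵢ(Kᵢ−1)/(1+V/F(Kᵢ−1)) = 0.
Check two-phase: ΣzᵢKᵢ = 1.2381 > 1 and Σzᵢ/Kᵢ = 1.7252 > 1, so g(0) = 0.2381 > 0 and g(1) = -0.7252 < 0.
Iterate (Newton) starting at V/F = 0.48:
  V/F = 0.4800: g = -0.23461, g' = -0.7634 → V/F = 0.1727
  V/F = 0.1727: g = 0.02306, g' = -1.0058 → V/F = 0.1956
  V/F = 0.1956: g = 0.00048, g' = -0.9650 → V/F = 0.1961
Converged at V/F = 0.1961.
Then V = V/F·F = 0.1961·165 = 32.4 mol/h and L = F − V = 132.6 mol/h.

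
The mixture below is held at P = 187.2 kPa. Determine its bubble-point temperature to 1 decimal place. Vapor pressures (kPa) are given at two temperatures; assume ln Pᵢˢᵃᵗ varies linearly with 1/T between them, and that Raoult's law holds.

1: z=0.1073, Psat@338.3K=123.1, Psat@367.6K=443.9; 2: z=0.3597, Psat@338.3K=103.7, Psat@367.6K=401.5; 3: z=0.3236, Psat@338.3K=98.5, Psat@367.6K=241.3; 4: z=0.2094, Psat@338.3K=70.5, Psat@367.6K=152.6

T = 354.8 K

Bubble-point temperature: ΣzᵢPᵢˢᵃᵗ(T) = P. Interpolate ln Pᵢˢᵃᵗ = aᵢ + bᵢ/T.
  T = 338.3 K: ΣzᵢPᵢˢᵃᵗ = 97.15 kPa
  T = 367.6 K: ΣzᵢPᵢˢᵃᵗ = 302.09 kPa
  T = 353.0 K: ΣzᵢPᵢˢᵃᵗ = 174.48 kPa
  T = 360.3 K: ΣzᵢPᵢˢᵃᵗ = 230.50 kPa
  T = 356.6 K: ΣzᵢPᵢˢᵃᵗ = 200.36 kPa
  T = 354.8 K: ΣzᵢPᵢˢᵃᵗ = 187.02 kPa
Interpolating between 354.8 K and 356.6 K gives T ≈ 354.8 K.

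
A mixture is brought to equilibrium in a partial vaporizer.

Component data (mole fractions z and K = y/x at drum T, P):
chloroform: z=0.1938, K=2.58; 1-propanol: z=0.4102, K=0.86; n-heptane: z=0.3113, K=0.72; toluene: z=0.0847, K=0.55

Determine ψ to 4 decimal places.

Let ψ = V/F and solve Σ zᵢ(Kᵢ−1)/(1+ψ(Kᵢ−1)) = 0.
Feasibility: ΣzᵢKᵢ = 1.1235, Σzᵢ/Kᵢ = 1.1385 — both > 1, two phases present.
Iterate (Newton) starting at ψ = 0.5:
  ψ = 0.5000: g = -0.04122, g' = -0.2218 → ψ = 0.3142
  ψ = 0.3142: g = 0.00459, g' = -0.2775 → ψ = 0.3307
  ψ = 0.3307: g = 0.00006, g' = -0.2709 → ψ = 0.3309
Converged at ψ = 0.3309.

ψ = 0.3309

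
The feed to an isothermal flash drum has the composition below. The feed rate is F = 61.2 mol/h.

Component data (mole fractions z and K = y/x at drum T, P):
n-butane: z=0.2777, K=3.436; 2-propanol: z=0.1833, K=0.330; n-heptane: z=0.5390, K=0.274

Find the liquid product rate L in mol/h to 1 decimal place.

Material balance + equilibrium reduce to Σ zᵢ(Kᵢ−1)/(1+ψ(Kᵢ−1)) = 0.
Check two-phase: ΣzᵢKᵢ = 1.1624 > 1 and Σzᵢ/Kᵢ = 2.6034 > 1, so g(0) = 0.1624 > 0 and g(1) = -1.6034 < 0.
Newton–Raphson from ψ = 0.51:
  ψ = 0.5100: g = -0.50627, g' = -1.2340 → ψ = 0.0997
  ψ = 0.0997: g = -0.00921, g' = -1.4913 → ψ = 0.0936
Converged at ψ = 0.0936.
Then V = ψ·F = 0.0936·61.2 = 5.7 mol/h and L = F − V = 55.5 mol/h.

L = 55.5 mol/h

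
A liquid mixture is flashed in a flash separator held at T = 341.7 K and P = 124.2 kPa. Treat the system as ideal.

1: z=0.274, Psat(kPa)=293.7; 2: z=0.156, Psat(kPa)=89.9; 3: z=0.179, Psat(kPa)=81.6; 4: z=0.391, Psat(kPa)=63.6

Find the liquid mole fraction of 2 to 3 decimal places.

x_2 = 0.162

Raoult's law: Kᵢ = Pᵢˢᵃᵗ/P = Pᵢˢᵃᵗ/124.2.
  K_1 = 293.7/124.2 = 2.36473, K_2 = 89.9/124.2 = 0.72383, K_3 = 81.6/124.2 = 0.65700, K_4 = 63.6/124.2 = 0.51208
Let β = V/F and solve Σ zᵢ(Kᵢ−1)/(1+β(Kᵢ−1)) = 0.
g(0) = ΣzᵢKᵢ − 1 = 0.079 and g(1) = 1 − Σzᵢ/Kᵢ = -0.367, so a root lies in (0, 1).
Newton iteration, β⁰ = 0.33:
  β = 0.330: g = -0.0862, g' = -0.416 → β = 0.123
  β = 0.123: g = 0.0086, g' = -0.515 → β = 0.140
Converged at β = 0.140.
Compositions from xᵢ = zᵢ/(1+β(Kᵢ−1)), yᵢ = Kᵢxᵢ:
  1: x = 0.230, y = 0.544
  2: x = 0.162, y = 0.117
  3: x = 0.188, y = 0.124
  4: x = 0.420, y = 0.215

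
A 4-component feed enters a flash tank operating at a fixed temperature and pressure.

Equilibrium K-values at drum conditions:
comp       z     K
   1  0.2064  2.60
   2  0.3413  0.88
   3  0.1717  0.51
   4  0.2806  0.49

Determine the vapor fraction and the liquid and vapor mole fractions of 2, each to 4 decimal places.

ψ = 0.1076, x_2 = 0.3458, y_2 = 0.3043

Material balance + equilibrium reduce to Σ zᵢ(Kᵢ−1)/(1+ψ(Kᵢ−1)) = 0.
g(0) = ΣzᵢKᵢ − 1 = 0.0620 and g(1) = 1 − Σzᵢ/Kᵢ = -0.3765, so a root lies in (0, 1).
Iterate (Newton) starting at ψ = 0.51:
  ψ = 0.5100: g = -0.16735, g' = -0.3724 → ψ = 0.0606
  ψ = 0.0606: g = 0.02542, g' = -0.5656 → ψ = 0.1055
  ψ = 0.1055: g = 0.00108, g' = -0.5192 → ψ = 0.1076
Converged at ψ = 0.1076.
Compositions from xᵢ = zᵢ/(1+ψ(Kᵢ−1)), yᵢ = Kᵢxᵢ:
  1: x = 0.1761, y = 0.4578
  2: x = 0.3458, y = 0.3043
  3: x = 0.1813, y = 0.0924
  4: x = 0.2969, y = 0.1455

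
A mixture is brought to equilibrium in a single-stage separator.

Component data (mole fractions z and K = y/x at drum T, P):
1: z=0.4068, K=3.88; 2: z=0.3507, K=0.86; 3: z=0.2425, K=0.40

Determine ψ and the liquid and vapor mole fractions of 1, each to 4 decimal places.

Rachford–Rice: g(ψ) = Σ zᵢ(Kᵢ−1)/(1+ψ(Kᵢ−1)) = 0.
Feasibility: ΣzᵢKᵢ = 1.9770, Σzᵢ/Kᵢ = 1.1189 — both > 1, two phases present.
Iterate (Newton) starting at ψ = 0.48:
  ψ = 0.4800: g = 0.23478, g' = -0.7746 → ψ = 0.7831
  ψ = 0.7831: g = 0.03030, g' = -0.6377 → ψ = 0.8306
  ψ = 0.8306: g = -0.00023, g' = -0.6490 → ψ = 0.8303
Converged at ψ = 0.8303.
Compositions from xᵢ = zᵢ/(1+ψ(Kᵢ−1)), yᵢ = Kᵢxᵢ:
  1: x = 0.1200, y = 0.4654
  2: x = 0.3968, y = 0.3413
  3: x = 0.4832, y = 0.1933

ψ = 0.8303, x_1 = 0.1200, y_1 = 0.4654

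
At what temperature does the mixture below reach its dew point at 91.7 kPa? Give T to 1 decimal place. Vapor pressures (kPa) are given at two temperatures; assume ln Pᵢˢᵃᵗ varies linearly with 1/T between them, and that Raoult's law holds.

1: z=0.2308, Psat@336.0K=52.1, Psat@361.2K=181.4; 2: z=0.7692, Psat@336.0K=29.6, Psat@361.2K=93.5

Dew-point temperature: Σzᵢ·P/Pᵢˢᵃᵗ(T) = 1. Interpolate ln Pᵢˢᵃᵗ = aᵢ + bᵢ/T.
  T = 336.0 K: ΣzᵢP/Pᵢˢᵃᵗ = 2.7892
  T = 361.2 K: ΣzᵢP/Pᵢˢᵃᵗ = 0.8711
  T = 348.6 K: ΣzᵢP/Pᵢˢᵃᵗ = 1.5260
  T = 354.9 K: ΣzᵢP/Pᵢˢᵃᵗ = 1.1472
  T = 358.0 K: ΣzᵢP/Pᵢˢᵃᵗ = 1.0006
  T = 359.6 K: ΣzᵢP/Pᵢˢᵃᵗ = 0.9333
Interpolating between 358.0 K and 359.6 K gives T ≈ 358.0 K.

T = 358.0 K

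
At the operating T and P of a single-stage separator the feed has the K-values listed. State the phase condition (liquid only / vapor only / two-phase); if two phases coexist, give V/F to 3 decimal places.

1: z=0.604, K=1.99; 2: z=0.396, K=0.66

ΣzᵢKᵢ = 1.463; Σzᵢ/Kᵢ = 0.904.
Since Σzᵢ/Kᵢ < 1 the mixture is above its dew point — single vapor phase.

vapor only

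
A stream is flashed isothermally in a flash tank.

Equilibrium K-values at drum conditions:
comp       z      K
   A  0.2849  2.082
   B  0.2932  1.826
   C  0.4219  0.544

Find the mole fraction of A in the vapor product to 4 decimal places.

y_A = 0.3141

Let β = V/F and solve Σ zᵢ(Kᵢ−1)/(1+β(Kᵢ−1)) = 0.
Feasibility: ΣzᵢKᵢ = 1.3581, Σzᵢ/Kᵢ = 1.0730 — both > 1, two phases present.
Newton–Raphson from β = 0.62:
  β = 0.6200: g = 0.07644, g' = -0.3775 → β = 0.8225
  β = 0.8225: g = -0.00053, g' = -0.3889 → β = 0.8211
Converged at β = 0.8211.
Compositions from xᵢ = zᵢ/(1+β(Kᵢ−1)), yᵢ = Kᵢxᵢ:
  A: x = 0.1509, y = 0.3141
  B: x = 0.1747, y = 0.3190
  C: x = 0.6744, y = 0.3669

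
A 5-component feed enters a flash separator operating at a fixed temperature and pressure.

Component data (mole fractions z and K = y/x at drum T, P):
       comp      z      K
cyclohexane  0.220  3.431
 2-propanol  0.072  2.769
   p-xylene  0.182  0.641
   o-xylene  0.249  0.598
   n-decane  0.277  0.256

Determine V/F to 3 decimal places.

V/F = 0.234

Iterate (Newton) starting at V/F = 0.5:
  V/F = 0.500: g = -0.2241, g' = -0.815 → V/F = 0.225
  V/F = 0.225: g = 0.0081, g' = -0.956 → V/F = 0.234
Converged at V/F = 0.234.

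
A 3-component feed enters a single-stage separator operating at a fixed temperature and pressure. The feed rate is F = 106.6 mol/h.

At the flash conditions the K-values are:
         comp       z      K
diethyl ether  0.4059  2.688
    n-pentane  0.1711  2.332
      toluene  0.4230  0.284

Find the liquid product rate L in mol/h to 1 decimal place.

L = 49.3 mol/h

Rachford–Rice: g(ψ) = Σ zᵢ(Kᵢ−1)/(1+ψ(Kᵢ−1)) = 0.
Check two-phase: ΣzᵢKᵢ = 1.6102 > 1 and Σzᵢ/Kᵢ = 1.7138 > 1, so g(0) = 0.6102 > 0 and g(1) = -0.7138 < 0.
Newton–Raphson from ψ = 0.5:
  ψ = 0.5000: g = 0.03660, g' = -0.9756 → ψ = 0.5375
  ψ = 0.5375: g = -0.00032, g' = -0.9941 → ψ = 0.5372
Converged at ψ = 0.5372.
Then V = ψ·F = 0.5372·106.6 = 57.3 mol/h and L = F − V = 49.3 mol/h.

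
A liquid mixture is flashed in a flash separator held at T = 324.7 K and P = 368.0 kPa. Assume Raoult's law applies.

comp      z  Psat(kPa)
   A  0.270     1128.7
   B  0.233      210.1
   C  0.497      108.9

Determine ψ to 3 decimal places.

ψ = 0.084

Raoult's law: Kᵢ = Pᵢˢᵃᵗ/P = Pᵢˢᵃᵗ/368.0.
  K_A = 1128.7/368.0 = 3.06712, K_B = 210.1/368.0 = 0.57092, K_C = 108.9/368.0 = 0.29592
Material balance + equilibrium reduce to Σ zᵢ(Kᵢ−1)/(1+ψ(Kᵢ−1)) = 0.
Check two-phase: ΣzᵢKᵢ = 1.108 > 1 and Σzᵢ/Kᵢ = 2.176 > 1, so g(0) = 0.108 > 0 and g(1) = -1.176 < 0.
Newton iteration, ψ⁰ = 0.5:
  ψ = 0.500: g = -0.3929, g' = -0.935 → ψ = 0.080
  ψ = 0.080: g = 0.0046, g' = -1.172 → ψ = 0.084
Converged at ψ = 0.084.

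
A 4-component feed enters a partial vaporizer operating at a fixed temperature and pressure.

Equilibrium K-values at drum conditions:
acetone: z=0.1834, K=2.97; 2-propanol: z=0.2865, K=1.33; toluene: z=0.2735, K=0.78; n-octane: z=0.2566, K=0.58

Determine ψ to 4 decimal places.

ψ = 0.7192

Newton–Raphson from ψ = 0.6:
  ψ = 0.6000: g = 0.03110, g' = -0.2697 → ψ = 0.7153
  ψ = 0.7153: g = 0.00100, g' = -0.2542 → ψ = 0.7192
Converged at ψ = 0.7192.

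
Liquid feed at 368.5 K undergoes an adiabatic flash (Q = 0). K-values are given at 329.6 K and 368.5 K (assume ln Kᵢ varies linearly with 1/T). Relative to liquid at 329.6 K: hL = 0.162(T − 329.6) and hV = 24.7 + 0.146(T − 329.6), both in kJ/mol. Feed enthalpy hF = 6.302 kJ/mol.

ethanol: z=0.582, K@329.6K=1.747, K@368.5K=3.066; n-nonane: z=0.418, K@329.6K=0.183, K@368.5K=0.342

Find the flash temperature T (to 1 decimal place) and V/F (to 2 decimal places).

Adiabatic flash: solve Rachford–Rice at each trial T, then check hF = ψ·hV(T) + (1−ψ)·hL(T).
  T = 329.6 K: K = (1.747, 0.183), RR gives ψ = 0.153, H_out = 3.774 kJ/mol
  T = 368.5 K: K = (3.066, 0.342), RR gives ψ = 0.682, H_out = 22.727 kJ/mol
  T = 349.1 K: K = (2.353, 0.255), RR gives ψ = 0.472, H_out = 14.669 kJ/mol
  T = 339.4 K: K = (2.038, 0.217), RR gives ψ = 0.341, H_out = 9.946 kJ/mol
  T = 334.5 K: K = (1.889, 0.200), RR gives ψ = 0.257, H_out = 7.118 kJ/mol
  T = 332.1 K: K = (1.818, 0.191), RR gives ψ = 0.209, H_out = 5.559 kJ/mol
Linear interpolation between T = 332.1 (H_out = 5.559) and T = 334.5 (H_out = 7.118) on hF = 6.302 gives T ≈ 333.2 K, at which ψ = 0.23.

T = 333.2 K, V/F = 0.23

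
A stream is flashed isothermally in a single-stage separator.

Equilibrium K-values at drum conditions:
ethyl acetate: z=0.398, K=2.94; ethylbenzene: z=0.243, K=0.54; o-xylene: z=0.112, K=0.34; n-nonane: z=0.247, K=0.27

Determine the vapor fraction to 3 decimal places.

ψ = 0.337

Rachford–Rice: g(ψ) = Σ zᵢ(Kᵢ−1)/(1+ψ(Kᵢ−1)) = 0.
g(0) = ΣzᵢKᵢ − 1 = 0.406 and g(1) = 1 − Σzᵢ/Kᵢ = -0.830, so a root lies in (0, 1).
Newton–Raphson from ψ = 0.34:
  ψ = 0.340: g = -0.0024, g' = -0.930 → ψ = 0.337
Converged at ψ = 0.337.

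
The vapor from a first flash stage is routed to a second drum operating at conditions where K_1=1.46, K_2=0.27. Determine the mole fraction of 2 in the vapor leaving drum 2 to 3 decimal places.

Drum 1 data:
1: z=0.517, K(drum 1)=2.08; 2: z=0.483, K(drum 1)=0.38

Drum 1:
Material balance + equilibrium reduce to Σ zᵢ(Kᵢ−1)/(1+ψ₁(Kᵢ−1)) = 0.
Check two-phase: ΣzᵢKᵢ = 1.259 > 1 and Σzᵢ/Kᵢ = 1.520 > 1, so g(0) = 0.259 > 0 and g(1) = -0.520 < 0.
Iterate (Newton) starting at ψ₁ = 0.67:
  ψ₁ = 0.670: g = -0.1883, g' = -0.746 → ψ₁ = 0.418
  ψ₁ = 0.418: g = -0.0193, g' = -0.624 → ψ₁ = 0.387
Converged at ψ₁ = 0.387.
Drum-1 compositions:
  1: x = 0.365, y = 0.759
  2: x = 0.635, y = 0.241
Drum-2 feed = drum-1 vapor: z₂ = (0.7586, 0.2414).
Drum 2:
Iterate (Newton) starting at ψ₂ = 0.57:
  ψ₂ = 0.570: g = -0.0254, g' = -0.478 → ψ₂ = 0.517
  ψ₂ = 0.517: g = -0.0011, g' = -0.437 → ψ₂ = 0.514
Converged at ψ₂ = 0.514.
  1: x = 0.613, y = 0.896
  2: x = 0.387, y = 0.104

y_2 (drum 2) = 0.104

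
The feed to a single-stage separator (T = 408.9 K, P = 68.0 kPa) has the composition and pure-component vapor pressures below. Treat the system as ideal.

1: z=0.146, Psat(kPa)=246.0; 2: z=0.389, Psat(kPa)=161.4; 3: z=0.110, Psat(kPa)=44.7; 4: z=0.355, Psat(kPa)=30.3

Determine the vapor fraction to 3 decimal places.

Raoult's law: Kᵢ = Pᵢˢᵃᵗ/P = Pᵢˢᵃᵗ/68.0.
  K_1 = 246.0/68.0 = 3.61765, K_2 = 161.4/68.0 = 2.37353, K_3 = 44.7/68.0 = 0.65735, K_4 = 30.3/68.0 = 0.44559
Iterate (Newton) starting at ψ = 0.5:
  ψ = 0.500: g = 0.1645, g' = -0.673 → ψ = 0.744
  ψ = 0.744: g = 0.0081, g' = -0.634 → ψ = 0.757
Converged at ψ = 0.757.

ψ = 0.757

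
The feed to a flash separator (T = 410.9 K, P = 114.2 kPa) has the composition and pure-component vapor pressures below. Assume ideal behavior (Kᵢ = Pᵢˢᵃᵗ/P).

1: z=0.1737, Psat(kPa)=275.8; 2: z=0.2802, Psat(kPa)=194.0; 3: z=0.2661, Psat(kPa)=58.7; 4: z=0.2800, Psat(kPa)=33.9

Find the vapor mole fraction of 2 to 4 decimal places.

y_2 = 0.4216

Raoult's law: Kᵢ = Pᵢˢᵃᵗ/P = Pᵢˢᵃᵗ/114.2.
  K_1 = 275.8/114.2 = 2.415061, K_2 = 194.0/114.2 = 1.698774, K_3 = 58.7/114.2 = 0.514011, K_4 = 33.9/114.2 = 0.296848
Let ψ = V/F and solve Σ zᵢ(Kᵢ−1)/(1+ψ(Kᵢ−1)) = 0.
Feasibility: ΣzᵢKᵢ = 1.1154, Σzᵢ/Kᵢ = 1.6978 — both > 1, two phases present.
Iterate (Newton) starting at ψ = 0.5:
  ψ = 0.5000: g = -0.18542, g' = -0.6334 → ψ = 0.2073
  ψ = 0.2073: g = -0.01319, g' = -0.5798 → ψ = 0.1845
  ψ = 0.1845: g = 0.00005, g' = -0.5847 → ψ = 0.1846
Converged at ψ = 0.1846.
Compositions from xᵢ = zᵢ/(1+ψ(Kᵢ−1)), yᵢ = Kᵢxᵢ:
  1: x = 0.1377, y = 0.3326
  2: x = 0.2482, y = 0.4216
  3: x = 0.2923, y = 0.1503
  4: x = 0.3218, y = 0.0955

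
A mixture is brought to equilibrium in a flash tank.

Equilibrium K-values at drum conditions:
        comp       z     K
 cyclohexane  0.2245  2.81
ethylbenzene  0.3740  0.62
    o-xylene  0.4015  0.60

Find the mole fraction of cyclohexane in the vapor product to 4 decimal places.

Let ψ = V/F and solve Σ zᵢ(Kᵢ−1)/(1+ψ(Kᵢ−1)) = 0.
g(0) = ΣzᵢKᵢ − 1 = 0.1036 and g(1) = 1 − Σzᵢ/Kᵢ = -0.3523, so a root lies in (0, 1).
Newton–Raphson from ψ = 0.53:
  ψ = 0.5300: g = -0.17438, g' = -0.3797 → ψ = 0.0708
  ψ = 0.0708: g = 0.04887, g' = -0.7030 → ψ = 0.1403
  ψ = 0.1403: g = 0.00378, g' = -0.6001 → ψ = 0.1466
Converged at ψ = 0.1466.
Compositions from xᵢ = zᵢ/(1+ψ(Kᵢ−1)), yᵢ = Kᵢxᵢ:
  cyclohexane: x = 0.1774, y = 0.4985
  ethylbenzene: x = 0.3961, y = 0.2456
  o-xylene: x = 0.4265, y = 0.2559

y_cyclohexane = 0.4985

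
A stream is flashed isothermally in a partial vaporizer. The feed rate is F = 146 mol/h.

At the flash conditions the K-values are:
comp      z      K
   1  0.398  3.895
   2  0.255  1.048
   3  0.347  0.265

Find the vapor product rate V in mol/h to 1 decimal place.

V = 84.3 mol/h

Rachford–Rice: g(ψ) = Σ zᵢ(Kᵢ−1)/(1+ψ(Kᵢ−1)) = 0.
Feasibility: ΣzᵢKᵢ = 1.909, Σzᵢ/Kᵢ = 1.655 — both > 1, two phases present.
Iterate (Newton) starting at ψ = 0.46:
  ψ = 0.460: g = 0.1208, g' = -1.042 → ψ = 0.576
  ψ = 0.576: g = 0.0016, g' = -1.033 → ψ = 0.578
Converged at ψ = 0.578.
Then V = ψ·F = 0.5775·146 = 84.3 mol/h and L = F − V = 61.7 mol/h.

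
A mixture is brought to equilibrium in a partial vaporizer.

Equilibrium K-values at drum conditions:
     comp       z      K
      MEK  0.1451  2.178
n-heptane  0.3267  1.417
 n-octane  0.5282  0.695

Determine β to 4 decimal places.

β = 0.6674

Material balance + equilibrium reduce to Σ zᵢ(Kᵢ−1)/(1+β(Kᵢ−1)) = 0.
Check two-phase: ΣzᵢKᵢ = 1.1461 > 1 and Σzᵢ/Kᵢ = 1.0572 > 1, so g(0) = 0.1461 > 0 and g(1) = -0.0572 < 0.
Newton–Raphson from β = 0.5:
  β = 0.5000: g = 0.03021, g' = -0.1871 → β = 0.6615
  β = 0.6615: g = 0.00103, g' = -0.1756 → β = 0.6673
Converged at β = 0.6674.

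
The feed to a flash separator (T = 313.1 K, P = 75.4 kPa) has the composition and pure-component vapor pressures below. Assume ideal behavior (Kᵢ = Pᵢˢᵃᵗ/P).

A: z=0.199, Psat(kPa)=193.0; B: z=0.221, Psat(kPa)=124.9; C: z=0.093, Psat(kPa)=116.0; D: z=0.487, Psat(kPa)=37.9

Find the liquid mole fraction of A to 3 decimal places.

x_A = 0.112

Raoult's law: Kᵢ = Pᵢˢᵃᵗ/P = Pᵢˢᵃᵗ/75.4.
  K_A = 193.0/75.4 = 2.55968, K_B = 124.9/75.4 = 1.65650, K_C = 116.0/75.4 = 1.53846, K_D = 37.9/75.4 = 0.50265
Newton iteration, ψ⁰ = 0.5:
  ψ = 0.500: g = 0.0007, g' = -0.437 → ψ = 0.502
Converged at ψ = 0.502.
Compositions from xᵢ = zᵢ/(1+ψ(Kᵢ−1)), yᵢ = Kᵢxᵢ:
  A: x = 0.112, y = 0.286
  B: x = 0.166, y = 0.275
  C: x = 0.073, y = 0.113
  D: x = 0.649, y = 0.326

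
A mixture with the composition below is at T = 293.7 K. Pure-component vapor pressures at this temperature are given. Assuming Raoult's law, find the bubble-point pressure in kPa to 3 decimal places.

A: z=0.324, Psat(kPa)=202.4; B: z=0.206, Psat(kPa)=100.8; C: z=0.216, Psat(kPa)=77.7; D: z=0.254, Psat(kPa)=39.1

Pbub = 113.057 kPa

At the bubble point ψ → 0, so ΣzᵢKᵢ = 1 with Kᵢ = Pᵢˢᵃᵗ/P ⇒ P = ΣzᵢPᵢˢᵃᵗ.
P = 0.324·202.4 + 0.206·100.8 + 0.216·77.7 + 0.254·39.1 = 113.057 kPa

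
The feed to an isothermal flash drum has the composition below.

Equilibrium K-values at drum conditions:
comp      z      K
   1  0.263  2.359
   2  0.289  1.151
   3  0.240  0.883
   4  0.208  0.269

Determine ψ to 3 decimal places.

ψ = 0.464

Rachford–Rice: g(ψ) = Σ zᵢ(Kᵢ−1)/(1+ψ(Kᵢ−1)) = 0.
Check two-phase: ΣzᵢKᵢ = 1.221 > 1 and Σzᵢ/Kᵢ = 1.408 > 1, so g(0) = 0.221 > 0 and g(1) = -0.408 < 0.
Iterate (Newton) starting at ψ = 0.5:
  ψ = 0.500: g = -0.0161, g' = -0.458 → ψ = 0.465
  ψ = 0.465: g = -0.0002, g' = -0.447 → ψ = 0.464
Converged at ψ = 0.464.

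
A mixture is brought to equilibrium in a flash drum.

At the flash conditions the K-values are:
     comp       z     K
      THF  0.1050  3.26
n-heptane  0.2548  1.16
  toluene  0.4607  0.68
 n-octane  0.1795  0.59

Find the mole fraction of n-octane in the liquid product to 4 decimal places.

Material balance + equilibrium reduce to Σ zᵢ(Kᵢ−1)/(1+β(Kᵢ−1)) = 0.
Feasibility: ΣzᵢKᵢ = 1.0570, Σzᵢ/Kᵢ = 1.2336 — both > 1, two phases present.
Iterate (Newton) starting at β = 0.43:
  β = 0.4300: g = -0.10180, g' = -0.2516 → β = 0.0253
  β = 0.0253: g = 0.04208, g' = -0.5651 → β = 0.0998
  β = 0.0998: g = 0.00475, g' = -0.4466 → β = 0.1104
  β = 0.1104: g = 0.00007, g' = -0.4336 → β = 0.1106
Converged at β = 0.1106.
Compositions from xᵢ = zᵢ/(1+β(Kᵢ−1)), yᵢ = Kᵢxᵢ:
  THF: x = 0.0840, y = 0.2739
  n-heptane: x = 0.2504, y = 0.2904
  toluene: x = 0.4776, y = 0.3248
  n-octane: x = 0.1880, y = 0.1109

x_n-octane = 0.1880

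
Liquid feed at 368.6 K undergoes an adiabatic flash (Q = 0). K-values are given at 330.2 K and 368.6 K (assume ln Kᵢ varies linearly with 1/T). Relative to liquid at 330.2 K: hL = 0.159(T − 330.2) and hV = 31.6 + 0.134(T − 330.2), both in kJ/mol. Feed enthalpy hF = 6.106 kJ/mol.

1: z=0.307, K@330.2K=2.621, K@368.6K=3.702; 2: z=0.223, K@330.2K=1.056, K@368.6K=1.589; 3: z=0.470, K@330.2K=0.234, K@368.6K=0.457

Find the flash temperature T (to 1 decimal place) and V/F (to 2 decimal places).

T = 332.3 K, V/F = 0.18

Adiabatic flash: solve Rachford–Rice at each trial T, then check hF = ψ·hV(T) + (1−ψ)·hL(T).
  T = 330.2 K: K = (2.621, 1.056, 0.234), RR gives ψ = 0.157, H_out = 4.955 kJ/mol
  T = 368.6 K: K = (3.702, 1.589, 0.457), RR gives ψ = 0.652, H_out = 26.091 kJ/mol
  T = 349.4 K: K = (3.145, 1.310, 0.333), RR gives ψ = 0.386, H_out = 15.059 kJ/mol
  T = 339.8 K: K = (2.878, 1.180, 0.281), RR gives ψ = 0.271, H_out = 10.037 kJ/mol
  T = 335.0 K: K = (2.748, 1.117, 0.257), RR gives ψ = 0.215, H_out = 7.520 kJ/mol
  T = 332.6 K: K = (2.684, 1.086, 0.245), RR gives ψ = 0.186, H_out = 6.246 kJ/mol
Linear interpolation between T = 330.2 (H_out = 4.955) and T = 332.6 (H_out = 6.246) on hF = 6.106 gives T ≈ 332.3 K, at which ψ = 0.18.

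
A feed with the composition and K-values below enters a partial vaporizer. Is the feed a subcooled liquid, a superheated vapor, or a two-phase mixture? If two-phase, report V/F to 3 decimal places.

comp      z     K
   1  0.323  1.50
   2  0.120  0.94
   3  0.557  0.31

ΣzᵢKᵢ = 0.770; Σzᵢ/Kᵢ = 2.140.
Since ΣzᵢKᵢ < 1 the mixture is below its bubble point — single liquid phase.

subcooled liquid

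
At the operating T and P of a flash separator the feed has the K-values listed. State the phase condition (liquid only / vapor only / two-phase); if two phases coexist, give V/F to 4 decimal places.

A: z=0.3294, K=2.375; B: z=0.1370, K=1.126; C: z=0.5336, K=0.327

ΣzᵢKᵢ = 1.1111; Σzᵢ/Kᵢ = 1.8922.
Both exceed 1, so a two-phase solution exists.
Material balance + equilibrium reduce to Σ zᵢ(Kᵢ−1)/(1+ψ(Kᵢ−1)) = 0.
Newton–Raphson from ψ = 0.5:
  ψ = 0.5000: g = -0.25660, g' = -0.7696 → ψ = 0.1666
  ψ = 0.1666: g = -0.01903, g' = -0.7209 → ψ = 0.1402
  ψ = 0.1402: g = 0.00017, g' = -0.7345 → ψ = 0.1404
Converged at ψ = 0.1404.

two-phase, V/F = 0.1404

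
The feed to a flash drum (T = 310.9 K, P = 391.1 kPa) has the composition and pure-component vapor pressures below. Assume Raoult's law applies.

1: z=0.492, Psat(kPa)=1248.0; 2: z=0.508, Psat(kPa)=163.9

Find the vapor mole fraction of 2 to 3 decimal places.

Raoult's law: Kᵢ = Pᵢˢᵃᵗ/P = Pᵢˢᵃᵗ/391.1.
  K_1 = 1248.0/391.1 = 3.19100, K_2 = 163.9/391.1 = 0.41907
Let ψ = V/F and solve Σ zᵢ(Kᵢ−1)/(1+ψ(Kᵢ−1)) = 0.
Feasibility: ΣzᵢKᵢ = 1.783, Σzᵢ/Kᵢ = 1.366 — both > 1, two phases present.
Iterate (Newton) starting at ψ = 0.37:
  ψ = 0.370: g = 0.2194, g' = -0.999 → ψ = 0.590
  ψ = 0.590: g = 0.0214, g' = -0.846 → ψ = 0.615
Converged at ψ = 0.615.
Compositions from xᵢ = zᵢ/(1+ψ(Kᵢ−1)), yᵢ = Kᵢxᵢ:
  1: x = 0.210, y = 0.669
  2: x = 0.790, y = 0.331

y_2 = 0.331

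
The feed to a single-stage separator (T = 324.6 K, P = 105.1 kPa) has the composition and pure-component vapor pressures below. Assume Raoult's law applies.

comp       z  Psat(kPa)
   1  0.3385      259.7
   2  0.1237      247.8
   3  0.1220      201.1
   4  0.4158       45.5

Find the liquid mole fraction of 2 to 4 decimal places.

Raoult's law: Kᵢ = Pᵢˢᵃᵗ/P = Pᵢˢᵃᵗ/105.1.
  K_1 = 259.7/105.1 = 2.470980, K_2 = 247.8/105.1 = 2.357755, K_3 = 201.1/105.1 = 1.913416, K_4 = 45.5/105.1 = 0.432921
Let ψ = V/F and solve Σ zᵢ(Kᵢ−1)/(1+ψ(Kᵢ−1)) = 0.
Feasibility: ΣzᵢKᵢ = 1.5415, Σzᵢ/Kᵢ = 1.2137 — both > 1, two phases present.
Iterate (Newton) starting at ψ = 0.5:
  ψ = 0.5000: g = 0.13434, g' = -0.6325 → ψ = 0.7124
  ψ = 0.7124: g = 0.00042, g' = -0.6473 → ψ = 0.7130
Converged at ψ = 0.7130.
Compositions from xᵢ = zᵢ/(1+ψ(Kᵢ−1)), yᵢ = Kᵢxᵢ:
  1: x = 0.1652, y = 0.4082
  2: x = 0.0629, y = 0.1482
  3: x = 0.0739, y = 0.1414
  4: x = 0.6981, y = 0.3022

x_2 = 0.0629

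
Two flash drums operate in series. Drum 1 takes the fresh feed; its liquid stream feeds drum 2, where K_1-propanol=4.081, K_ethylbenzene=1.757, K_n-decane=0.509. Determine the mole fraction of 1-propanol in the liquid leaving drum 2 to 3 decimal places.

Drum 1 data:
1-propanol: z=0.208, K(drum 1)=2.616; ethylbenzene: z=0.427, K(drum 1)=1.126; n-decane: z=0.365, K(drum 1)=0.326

Drum 1:
Material balance + equilibrium reduce to Σ zᵢ(Kᵢ−1)/(1+ψ₁(Kᵢ−1)) = 0.
g(0) = ΣzᵢKᵢ − 1 = 0.144 and g(1) = 1 − Σzᵢ/Kᵢ = -0.578, so a root lies in (0, 1).
Iterate (Newton) starting at ψ₁ = 0.5:
  ψ₁ = 0.500: g = -0.1345, g' = -0.549 → ψ₁ = 0.255
  ψ₁ = 0.255: g = -0.0070, g' = -0.521 → ψ₁ = 0.242
Converged at ψ₁ = 0.242.
Drum-1 compositions:
  1-propanol: x = 0.150, y = 0.391
  ethylbenzene: x = 0.414, y = 0.467
  n-decane: x = 0.436, y = 0.142
Drum-2 feed = drum-1 liquid: z₂ = (0.1496, 0.4144, 0.4361).
Drum 2:
Material balance + equilibrium reduce to Σ zᵢ(Kᵢ−1)/(1+ψ₂(Kᵢ−1)) = 0.
Feasibility: ΣzᵢKᵢ = 1.560, Σzᵢ/Kᵢ = 1.129 — both > 1, two phases present.
Newton–Raphson from ψ₂ = 0.41:
  ψ₂ = 0.410: g = 0.1749, g' = -0.580 → ψ₂ = 0.711
  ψ₂ = 0.711: g = 0.0192, g' = -0.488 → ψ₂ = 0.751
Converged at ψ₂ = 0.751.
  1-propanol: x = 0.045, y = 0.184
  ethylbenzene: x = 0.264, y = 0.464
  n-decane: x = 0.691, y = 0.352

x_1-propanol (drum 2) = 0.045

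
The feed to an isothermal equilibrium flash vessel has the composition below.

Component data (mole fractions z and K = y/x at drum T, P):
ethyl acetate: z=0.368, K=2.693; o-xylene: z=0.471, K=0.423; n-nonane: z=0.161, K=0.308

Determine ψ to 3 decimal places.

ψ = 0.233

Newton iteration, ψ⁰ = 0.56:
  ψ = 0.560: g = -0.2636, g' = -0.826 → ψ = 0.241
  ψ = 0.241: g = -0.0067, g' = -0.855 → ψ = 0.233
Converged at ψ = 0.233.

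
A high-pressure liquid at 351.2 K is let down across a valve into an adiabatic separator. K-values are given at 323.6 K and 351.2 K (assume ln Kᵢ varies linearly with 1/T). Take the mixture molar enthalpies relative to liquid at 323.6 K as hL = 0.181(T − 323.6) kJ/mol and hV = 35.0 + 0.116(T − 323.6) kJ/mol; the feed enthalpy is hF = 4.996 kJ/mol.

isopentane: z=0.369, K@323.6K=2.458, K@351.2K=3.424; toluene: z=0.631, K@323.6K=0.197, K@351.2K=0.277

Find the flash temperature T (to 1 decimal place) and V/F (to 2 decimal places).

T = 331.4 K, V/F = 0.10

Adiabatic flash: solve Rachford–Rice at each trial T, then check hF = ψ·hV(T) + (1−ψ)·hL(T).
  T = 323.6 K: K = (2.458, 0.197), RR gives ψ = 0.027, H_out = 0.936 kJ/mol
  T = 351.2 K: K = (3.424, 0.277), RR gives ψ = 0.250, H_out = 13.299 kJ/mol
  T = 337.4 K: K = (2.921, 0.235), RR gives ψ = 0.154, H_out = 7.749 kJ/mol
  T = 330.5 K: K = (2.684, 0.216), RR gives ψ = 0.096, H_out = 4.560 kJ/mol
  T = 333.9 K: K = (2.800, 0.225), RR gives ψ = 0.126, H_out = 6.176 kJ/mol
  T = 332.2 K: K = (2.742, 0.220), RR gives ψ = 0.111, H_out = 5.380 kJ/mol
Linear interpolation between T = 330.5 (H_out = 4.560) and T = 332.2 (H_out = 5.380) on hF = 4.996 gives T ≈ 331.4 K, at which ψ = 0.10.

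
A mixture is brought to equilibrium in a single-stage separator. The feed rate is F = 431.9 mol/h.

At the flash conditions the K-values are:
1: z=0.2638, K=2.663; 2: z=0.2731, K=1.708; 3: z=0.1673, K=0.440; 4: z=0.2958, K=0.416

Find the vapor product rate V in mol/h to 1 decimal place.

Let β = V/F and solve Σ zᵢ(Kᵢ−1)/(1+β(Kᵢ−1)) = 0.
Feasibility: ΣzᵢKᵢ = 1.3656, Σzᵢ/Kᵢ = 1.3502 — both > 1, two phases present.
Newton iteration, β⁰ = 0.5:
  β = 0.5000: g = 0.00822, g' = -0.5946 → β = 0.5138
Converged at β = 0.5138.
Then V = β·F = 0.5138·431.9 = 221.9 mol/h and L = F − V = 210.0 mol/h.

V = 221.9 mol/h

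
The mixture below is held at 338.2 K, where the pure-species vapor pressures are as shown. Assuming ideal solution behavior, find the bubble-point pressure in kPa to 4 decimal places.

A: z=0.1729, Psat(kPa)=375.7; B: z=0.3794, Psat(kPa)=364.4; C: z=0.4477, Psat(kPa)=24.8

At the bubble point ψ → 0, so ΣzᵢKᵢ = 1 with Kᵢ = Pᵢˢᵃᵗ/P ⇒ P = ΣzᵢPᵢˢᵃᵗ.
P = 0.1729·375.7 + 0.3794·364.4 + 0.4477·24.8 = 214.3148 kPa

Pbub = 214.3148 kPa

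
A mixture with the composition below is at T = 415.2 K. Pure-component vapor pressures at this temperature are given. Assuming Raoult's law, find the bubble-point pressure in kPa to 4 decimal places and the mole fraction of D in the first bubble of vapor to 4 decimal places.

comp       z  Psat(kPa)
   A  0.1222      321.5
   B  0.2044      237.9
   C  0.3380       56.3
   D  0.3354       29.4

At the bubble point ψ → 0, so ΣzᵢKᵢ = 1 with Kᵢ = Pᵢˢᵃᵗ/P ⇒ P = ΣzᵢPᵢˢᵃᵗ.
P = 0.1222·321.5 + 0.2044·237.9 + 0.3380·56.3 + 0.3354·29.4 = 116.8042 kPa
yᵢ = zᵢPᵢˢᵃᵗ/P ⇒ y_D = 0.3354·29.4/116.8042 = 0.0844

Pbub = 116.8042 kPa, y_D = 0.0844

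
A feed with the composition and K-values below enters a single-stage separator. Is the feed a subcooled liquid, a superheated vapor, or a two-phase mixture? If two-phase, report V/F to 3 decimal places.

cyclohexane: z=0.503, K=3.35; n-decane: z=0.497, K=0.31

two-phase, V/F = 0.517

ΣzᵢKᵢ = 1.839; Σzᵢ/Kᵢ = 1.753.
Both exceed 1, so a two-phase solution exists.
Rachford–Rice: g(ψ) = Σ zᵢ(Kᵢ−1)/(1+ψ(Kᵢ−1)) = 0.
Binary case is linear: z₁(K₁−1)(1+ψ(K₂−1)) + z₂(K₂−1)(1+ψ(K₁−1)) = 0
⇒ ψ = [z₁(K₁−1)+z₂(K₂−1)] / [−(K₁−1)(K₂−1)] = 0.8391/1.6215 = 0.517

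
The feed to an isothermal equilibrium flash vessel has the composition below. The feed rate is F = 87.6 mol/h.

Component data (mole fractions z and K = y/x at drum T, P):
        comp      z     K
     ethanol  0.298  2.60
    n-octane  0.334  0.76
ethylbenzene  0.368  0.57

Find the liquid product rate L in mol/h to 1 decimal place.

L = 50.2 mol/h

Let ψ = V/F and solve Σ zᵢ(Kᵢ−1)/(1+ψ(Kᵢ−1)) = 0.
g(0) = ΣzᵢKᵢ − 1 = 0.238 and g(1) = 1 − Σzᵢ/Kᵢ = -0.200, so a root lies in (0, 1).
Newton iteration, ψ⁰ = 0.5:
  ψ = 0.500: g = -0.0278, g' = -0.371 → ψ = 0.425
  ψ = 0.425: g = 0.0009, g' = -0.396 → ψ = 0.427
Converged at ψ = 0.427.
Then V = ψ·F = 0.4273·87.6 = 37.4 mol/h and L = F − V = 50.2 mol/h.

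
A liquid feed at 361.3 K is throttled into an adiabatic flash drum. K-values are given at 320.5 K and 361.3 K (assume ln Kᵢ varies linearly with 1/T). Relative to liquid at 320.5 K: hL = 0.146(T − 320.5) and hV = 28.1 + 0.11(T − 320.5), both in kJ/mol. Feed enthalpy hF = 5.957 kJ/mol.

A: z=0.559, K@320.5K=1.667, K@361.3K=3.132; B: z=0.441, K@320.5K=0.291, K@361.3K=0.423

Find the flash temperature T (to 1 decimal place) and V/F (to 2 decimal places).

Adiabatic flash: solve Rachford–Rice at each trial T, then check hF = ψ·hV(T) + (1−ψ)·hL(T).
  T = 320.5 K: K = (1.667, 0.291), RR gives ψ = 0.127, H_out = 3.576 kJ/mol
  T = 361.3 K: K = (3.132, 0.423), RR gives ψ = 0.762, H_out = 26.249 kJ/mol
  T = 340.9 K: K = (2.328, 0.355), RR gives ψ = 0.534, H_out = 17.604 kJ/mol
  T = 330.7 K: K = (1.980, 0.322), RR gives ψ = 0.375, H_out = 11.889 kJ/mol
  T = 325.6 K: K = (1.819, 0.306), RR gives ψ = 0.268, H_out = 8.222 kJ/mol
  T = 323.1 K: K = (1.744, 0.299), RR gives ψ = 0.204, H_out = 6.099 kJ/mol
  T = 321.8 K: K = (1.705, 0.295), RR gives ψ = 0.167, H_out = 4.884 kJ/mol
Linear interpolation between T = 321.8 (H_out = 4.884) and T = 323.1 (H_out = 6.099) on hF = 5.957 gives T ≈ 322.9 K, at which ψ = 0.20.

T = 322.9 K, V/F = 0.20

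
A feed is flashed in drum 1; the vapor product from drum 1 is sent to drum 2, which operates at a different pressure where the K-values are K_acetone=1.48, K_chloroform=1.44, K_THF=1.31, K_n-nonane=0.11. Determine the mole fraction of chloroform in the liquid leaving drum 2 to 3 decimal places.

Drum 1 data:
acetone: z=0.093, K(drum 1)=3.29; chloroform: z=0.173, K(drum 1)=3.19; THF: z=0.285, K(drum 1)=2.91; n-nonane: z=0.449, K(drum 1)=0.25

x_chloroform (drum 2) = 0.218

Drum 1:
Material balance + equilibrium reduce to Σ zᵢ(Kᵢ−1)/(1+ψ₁(Kᵢ−1)) = 0.
g(0) = ΣzᵢKᵢ − 1 = 0.799 and g(1) = 1 − Σzᵢ/Kᵢ = -0.976, so a root lies in (0, 1).
Newton–Raphson from ψ₁ = 0.5:
  ψ₁ = 0.500: g = 0.0198, g' = -1.214 → ψ₁ = 0.516
Converged at ψ₁ = 0.516.
Drum-1 compositions:
  acetone: x = 0.043, y = 0.140
  chloroform: x = 0.081, y = 0.259
  THF: x = 0.144, y = 0.418
  n-nonane: x = 0.733, y = 0.183
Drum-2 feed = drum-1 vapor: z₂ = (0.1402, 0.2590, 0.4176, 0.1832).
Drum 2:
Material balance + equilibrium reduce to Σ zᵢ(Kᵢ−1)/(1+ψ₂(Kᵢ−1)) = 0.
Feasibility: ΣzᵢKᵢ = 1.148, Σzᵢ/Kᵢ = 2.259 — both > 1, two phases present.
Iterate (Newton) starting at ψ₂ = 0.5:
  ψ₂ = 0.500: g = -0.0340, g' = -0.556 → ψ₂ = 0.439
  ψ₂ = 0.439: g = -0.0025, g' = -0.479 → ψ₂ = 0.434
Converged at ψ₂ = 0.434.
  acetone: x = 0.116, y = 0.172
  chloroform: x = 0.218, y = 0.313
  THF: x = 0.368, y = 0.482
  n-nonane: x = 0.298, y = 0.033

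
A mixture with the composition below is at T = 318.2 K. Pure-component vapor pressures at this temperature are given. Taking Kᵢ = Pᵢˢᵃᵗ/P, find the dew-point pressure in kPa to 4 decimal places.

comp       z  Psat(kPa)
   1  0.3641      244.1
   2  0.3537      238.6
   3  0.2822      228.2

Pdew = 237.4939 kPa

At the dew point ψ → 1, so Σzᵢ/Kᵢ = 1 with Kᵢ = Pᵢˢᵃᵗ/P ⇒ 1/P = Σzᵢ/Pᵢˢᵃᵗ.
1/P = 0.3641/244.1 + 0.3537/238.6 + 0.2822/228.2 = 0.0042106 ⇒ P = 237.4939 kPa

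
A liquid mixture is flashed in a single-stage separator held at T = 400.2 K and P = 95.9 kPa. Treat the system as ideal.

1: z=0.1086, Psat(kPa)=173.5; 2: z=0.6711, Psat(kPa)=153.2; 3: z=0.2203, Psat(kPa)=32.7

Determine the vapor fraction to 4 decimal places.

Raoult's law: Kᵢ = Pᵢˢᵃᵗ/P = Pᵢˢᵃᵗ/95.9.
  K_1 = 173.5/95.9 = 1.809176, K_2 = 153.2/95.9 = 1.597497, K_3 = 32.7/95.9 = 0.340980
Newton iteration, ψ⁰ = 0.5:
  ψ = 0.5000: g = 0.15478, g' = -0.3909 → ψ = 0.8959
  ψ = 0.8959: g = -0.04237, g' = -0.6959 → ψ = 0.8351
  ψ = 0.8351: g = -0.00291, g' = -0.6051 → ψ = 0.8303
  ψ = 0.8303: g = -0.00001, g' = -0.5990 → ψ = 0.8302
Converged at ψ = 0.8302.

ψ = 0.8302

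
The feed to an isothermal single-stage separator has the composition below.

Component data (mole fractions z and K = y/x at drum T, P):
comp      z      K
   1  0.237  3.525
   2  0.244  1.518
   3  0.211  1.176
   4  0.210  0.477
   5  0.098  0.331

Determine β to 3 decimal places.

Rachford–Rice: g(β) = Σ zᵢ(Kᵢ−1)/(1+β(Kᵢ−1)) = 0.
Check two-phase: ΣzᵢKᵢ = 1.587 > 1 and Σzᵢ/Kᵢ = 1.144 > 1, so g(0) = 0.587 > 0 and g(1) = -0.144 < 0.
Iterate (Newton) starting at β = 0.64:
  β = 0.640: g = 0.0773, g' = -0.527 → β = 0.787
  β = 0.787: g = -0.0022, g' = -0.569 → β = 0.783
Converged at β = 0.783.

β = 0.783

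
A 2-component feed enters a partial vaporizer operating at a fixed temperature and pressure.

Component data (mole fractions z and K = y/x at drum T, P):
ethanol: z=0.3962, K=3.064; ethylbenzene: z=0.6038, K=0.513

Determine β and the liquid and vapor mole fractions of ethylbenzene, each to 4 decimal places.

β = 0.5210, x_ethylbenzene = 0.8091, y_ethylbenzene = 0.4151

Newton–Raphson from β = 0.5:
  β = 0.5000: g = 0.01374, g' = -0.6590 → β = 0.5209
  β = 0.5209: g = 0.00011, g' = -0.6491 → β = 0.5210
Converged at β = 0.5210.
Compositions from xᵢ = zᵢ/(1+β(Kᵢ−1)), yᵢ = Kᵢxᵢ:
  ethanol: x = 0.1909, y = 0.5849
  ethylbenzene: x = 0.8091, y = 0.4151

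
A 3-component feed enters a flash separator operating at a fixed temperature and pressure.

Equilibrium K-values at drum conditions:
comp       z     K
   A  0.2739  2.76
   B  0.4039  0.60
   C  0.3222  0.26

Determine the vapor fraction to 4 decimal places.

ψ = 0.0824

Material balance + equilibrium reduce to Σ zᵢ(Kᵢ−1)/(1+ψ(Kᵢ−1)) = 0.
Check two-phase: ΣzᵢKᵢ = 1.0821 > 1 and Σzᵢ/Kᵢ = 2.0116 > 1, so g(0) = 0.0821 > 0 and g(1) = -1.0116 < 0.
Newton–Raphson from ψ = 0.32:
  ψ = 0.3200: g = -0.18930, g' = -0.7351 → ψ = 0.0625
  ψ = 0.0625: g = 0.01861, g' = -0.9506 → ψ = 0.0821
  ψ = 0.0821: g = 0.00034, g' = -0.9169 → ψ = 0.0824
Converged at ψ = 0.0824.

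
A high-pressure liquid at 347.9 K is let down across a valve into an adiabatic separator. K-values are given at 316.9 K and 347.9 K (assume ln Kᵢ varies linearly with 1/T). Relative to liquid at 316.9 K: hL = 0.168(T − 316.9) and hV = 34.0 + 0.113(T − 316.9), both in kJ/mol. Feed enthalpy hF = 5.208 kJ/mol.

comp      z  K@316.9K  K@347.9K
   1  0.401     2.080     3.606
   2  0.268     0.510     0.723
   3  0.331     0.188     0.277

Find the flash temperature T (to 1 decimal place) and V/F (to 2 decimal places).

T = 321.0 K, V/F = 0.13

Adiabatic flash: solve Rachford–Rice at each trial T, then check hF = ψ·hV(T) + (1−ψ)·hL(T).
  T = 316.9 K: K = (2.080, 0.510, 0.188), RR gives ψ = 0.045, H_out = 1.519 kJ/mol
  T = 347.9 K: K = (3.606, 0.723, 0.277), RR gives ψ = 0.493, H_out = 21.114 kJ/mol
  T = 332.4 K: K = (2.774, 0.612, 0.230), RR gives ψ = 0.317, H_out = 13.105 kJ/mol
  T = 324.6 K: K = (2.408, 0.560, 0.208), RR gives ψ = 0.200, H_out = 8.004 kJ/mol
  T = 320.8 K: K = (2.242, 0.535, 0.198), RR gives ψ = 0.130, H_out = 5.043 kJ/mol
  T = 322.7 K: K = (2.324, 0.547, 0.203), RR gives ψ = 0.166, H_out = 6.573 kJ/mol
Linear interpolation between T = 320.8 (H_out = 5.043) and T = 322.7 (H_out = 6.573) on hF = 5.208 gives T ≈ 321.0 K, at which ψ = 0.13.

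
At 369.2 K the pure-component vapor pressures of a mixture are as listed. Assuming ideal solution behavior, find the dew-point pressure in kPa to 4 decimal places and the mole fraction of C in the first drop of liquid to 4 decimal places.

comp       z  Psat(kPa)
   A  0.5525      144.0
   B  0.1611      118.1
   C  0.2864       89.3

At the dew point ψ → 1, so Σzᵢ/Kᵢ = 1 with Kᵢ = Pᵢˢᵃᵗ/P ⇒ 1/P = Σzᵢ/Pᵢˢᵃᵗ.
1/P = 0.5525/144.0 + 0.1611/118.1 + 0.2864/89.3 = 0.0084081 ⇒ P = 118.9333 kPa
xᵢ = zᵢP/Pᵢˢᵃᵗ ⇒ x_C = 0.2864·118.9333/89.3 = 0.3814

Pdew = 118.9333 kPa, x_C = 0.3814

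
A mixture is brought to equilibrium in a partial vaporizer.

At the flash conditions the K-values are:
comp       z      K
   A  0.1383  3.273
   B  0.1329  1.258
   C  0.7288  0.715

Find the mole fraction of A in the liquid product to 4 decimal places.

Newton–Raphson from V/F = 0.41:
  V/F = 0.4100: g = -0.04147, g' = -0.2746 → V/F = 0.2590
  V/F = 0.2590: g = 0.00575, g' = -0.3599 → V/F = 0.2750
  V/F = 0.2750: g = 0.00010, g' = -0.3480 → V/F = 0.2752
Converged at V/F = 0.2752.
Compositions from xᵢ = zᵢ/(1+V/F(Kᵢ−1)), yᵢ = Kᵢxᵢ:
  A: x = 0.0851, y = 0.2784
  B: x = 0.1241, y = 0.1561
  C: x = 0.7908, y = 0.5654

x_A = 0.0851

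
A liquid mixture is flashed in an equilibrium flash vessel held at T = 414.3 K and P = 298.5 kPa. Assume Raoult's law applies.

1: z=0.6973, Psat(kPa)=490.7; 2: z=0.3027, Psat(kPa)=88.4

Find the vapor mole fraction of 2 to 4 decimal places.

y_2 = 0.1415

Raoult's law: Kᵢ = Pᵢˢᵃᵗ/P = Pᵢˢᵃᵗ/298.5.
  K_1 = 490.7/298.5 = 1.643886, K_2 = 88.4/298.5 = 0.296147
Rachford–Rice: g(β) = Σ zᵢ(Kᵢ−1)/(1+β(Kᵢ−1)) = 0.
Feasibility: ΣzᵢKᵢ = 1.2359, Σzᵢ/Kᵢ = 1.4463 — both > 1, two phases present.
Newton–Raphson from β = 0.52:
  β = 0.5200: g = 0.00031, g' = -0.5353 → β = 0.5206
Converged at β = 0.5206.
Compositions from xᵢ = zᵢ/(1+β(Kᵢ−1)), yᵢ = Kᵢxᵢ:
  1: x = 0.5222, y = 0.8585
  2: x = 0.4778, y = 0.1415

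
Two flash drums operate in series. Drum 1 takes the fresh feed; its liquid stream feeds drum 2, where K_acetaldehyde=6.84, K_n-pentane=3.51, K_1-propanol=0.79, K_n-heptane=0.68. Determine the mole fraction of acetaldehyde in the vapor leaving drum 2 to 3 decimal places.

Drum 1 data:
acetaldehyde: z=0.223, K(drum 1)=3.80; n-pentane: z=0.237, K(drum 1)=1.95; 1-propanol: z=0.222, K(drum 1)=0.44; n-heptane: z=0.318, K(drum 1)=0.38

Drum 1:
Newton iteration, ψ₁⁰ = 0.5:
  ψ₁ = 0.500: g = -0.0456, g' = -0.793 → ψ₁ = 0.442
  ψ₁ = 0.442: g = 0.0004, g' = -0.810 → ψ₁ = 0.443
Converged at ψ₁ = 0.443.
Drum-1 compositions:
  acetaldehyde: x = 0.100, y = 0.378
  n-pentane: x = 0.167, y = 0.325
  1-propanol: x = 0.295, y = 0.130
  n-heptane: x = 0.438, y = 0.167
Drum-2 feed = drum-1 liquid: z₂ = (0.0995, 0.1668, 0.2952, 0.4384).
Drum 2:
Iterate (Newton) starting at ψ₂ = 0.37:
  ψ₂ = 0.370: g = 0.1746, g' = -0.695 → ψ₂ = 0.621
  ψ₂ = 0.621: g = 0.0428, g' = -0.406 → ψ₂ = 0.727
  ψ₂ = 0.727: g = 0.0032, g' = -0.350 → ψ₂ = 0.736
Converged at ψ₂ = 0.736.
  acetaldehyde: x = 0.019, y = 0.129
  n-pentane: x = 0.059, y = 0.206
  1-propanol: x = 0.349, y = 0.276
  n-heptane: x = 0.573, y = 0.390

y_acetaldehyde (drum 2) = 0.129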